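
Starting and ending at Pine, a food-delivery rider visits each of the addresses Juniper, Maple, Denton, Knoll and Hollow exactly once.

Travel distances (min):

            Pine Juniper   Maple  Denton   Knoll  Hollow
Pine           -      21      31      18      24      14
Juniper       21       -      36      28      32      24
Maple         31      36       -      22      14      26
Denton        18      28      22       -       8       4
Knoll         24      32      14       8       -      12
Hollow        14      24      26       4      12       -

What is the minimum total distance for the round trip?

97 min — the shortest possible round trip.

Pine - Juniper - Maple - Denton - Knoll - Hollow - Pine: 21+36+22+8+12+14 = 113
Pine - Juniper - Maple - Denton - Hollow - Knoll - Pine: 21+36+22+4+12+24 = 119
Pine - Juniper - Maple - Knoll - Denton - Hollow - Pine: 21+36+14+8+4+14 = 97
Pine - Juniper - Maple - Knoll - Hollow - Denton - Pine: 21+36+14+12+4+18 = 105
Pine - Juniper - Maple - Hollow - Denton - Knoll - Pine: 21+36+26+4+8+24 = 119
Pine - Juniper - Maple - Hollow - Knoll - Denton - Pine: 21+36+26+12+8+18 = 121
Pine - Juniper - Denton - Maple - Knoll - Hollow - Pine: 21+28+22+14+12+14 = 111
Pine - Juniper - Denton - Maple - Hollow - Knoll - Pine: 21+28+22+26+12+24 = 133
Pine - Juniper - Denton - Knoll - Maple - Hollow - Pine: 21+28+8+14+26+14 = 111
Pine - Juniper - Denton - Knoll - Hollow - Maple - Pine: 21+28+8+12+26+31 = 126
Pine - Juniper - Denton - Hollow - Maple - Knoll - Pine: 21+28+4+26+14+24 = 117
Pine - Juniper - Denton - Hollow - Knoll - Maple - Pine: 21+28+4+12+14+31 = 110
Pine - Juniper - Knoll - Maple - Denton - Hollow - Pine: 21+32+14+22+4+14 = 107
Pine - Juniper - Knoll - Maple - Hollow - Denton - Pine: 21+32+14+26+4+18 = 115
… (46 more)
The minimum is 97.
One optimal route: Pine → Juniper → Maple → Knoll → Denton → Hollow → Pine (or its reverse).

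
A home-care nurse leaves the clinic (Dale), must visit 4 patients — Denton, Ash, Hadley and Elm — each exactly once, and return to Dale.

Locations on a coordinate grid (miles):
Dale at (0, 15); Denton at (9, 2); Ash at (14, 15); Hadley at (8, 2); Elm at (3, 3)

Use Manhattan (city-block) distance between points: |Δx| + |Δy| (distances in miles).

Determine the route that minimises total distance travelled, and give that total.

With 4 stops there are 4!/2 = 12 distinct round trips (a route and its reverse cost the same).
Dale-Denton-Ash-Hadley-Elm-Dale: 22+18+19+6+15 = 80
Dale-Denton-Ash-Elm-Hadley-Dale: 22+18+23+6+21 = 90
Dale-Denton-Hadley-Ash-Elm-Dale: 22+1+19+23+15 = 80
Dale-Denton-Hadley-Elm-Ash-Dale: 22+1+6+23+14 = 66
Dale-Denton-Elm-Ash-Hadley-Dale: 22+7+23+19+21 = 92
Dale-Denton-Elm-Hadley-Ash-Dale: 22+7+6+19+14 = 68
Dale-Ash-Denton-Hadley-Elm-Dale: 14+18+1+6+15 = 54
Dale-Ash-Denton-Elm-Hadley-Dale: 14+18+7+6+21 = 66
Dale-Ash-Hadley-Denton-Elm-Dale: 14+19+1+7+15 = 56
Dale-Ash-Elm-Denton-Hadley-Dale: 14+23+7+1+21 = 66
Dale-Hadley-Denton-Ash-Elm-Dale: 21+1+18+23+15 = 78
Dale-Hadley-Ash-Denton-Elm-Dale: 21+19+18+7+15 = 80
The minimum is 54.
One optimal route: Dale → Ash → Denton → Hadley → Elm → Dale (or its reverse).

Minimum total distance: 54 miles.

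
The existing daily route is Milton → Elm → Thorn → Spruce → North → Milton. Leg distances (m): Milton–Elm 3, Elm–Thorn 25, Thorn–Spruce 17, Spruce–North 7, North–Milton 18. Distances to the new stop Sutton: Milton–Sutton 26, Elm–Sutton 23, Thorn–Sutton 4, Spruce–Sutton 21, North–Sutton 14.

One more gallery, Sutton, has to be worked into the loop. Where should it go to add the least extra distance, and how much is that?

Adding 2 m by placing Sutton on the Elm–Thorn leg.

Insertion cost between consecutive stops i–j is d(i,Sutton) + d(Sutton,j) − d(i,j):
  between Milton and Elm: 26 + 23 − 3 = 46
  between Elm and Thorn: 23 + 4 − 25 = 2
  between Thorn and Spruce: 4 + 21 − 17 = 8
  between Spruce and North: 21 + 14 − 7 = 28
  between North and Milton: 14 + 26 − 18 = 22
Cheapest insertion is between Elm and Thorn, adding 2.
New total = 70 + 2 = 72.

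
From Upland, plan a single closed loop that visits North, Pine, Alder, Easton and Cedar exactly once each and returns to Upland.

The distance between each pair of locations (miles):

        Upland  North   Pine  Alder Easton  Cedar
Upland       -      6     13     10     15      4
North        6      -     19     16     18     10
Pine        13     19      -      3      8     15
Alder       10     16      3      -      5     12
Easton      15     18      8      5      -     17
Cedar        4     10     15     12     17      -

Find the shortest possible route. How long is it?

There are 60 distinct closed tours to check (reversals are equivalent).
Upland → North → Pine → Alder → Easton → Cedar → Upland: 6+19+3+5+17+4 = 54
Upland → North → Pine → Alder → Cedar → Easton → Upland: 6+19+3+12+17+15 = 72
Upland → North → Pine → Easton → Alder → Cedar → Upland: 6+19+8+5+12+4 = 54
Upland → North → Pine → Easton → Cedar → Alder → Upland: 6+19+8+17+12+10 = 72
Upland → North → Pine → Cedar → Alder → Easton → Upland: 6+19+15+12+5+15 = 72
Upland → North → Pine → Cedar → Easton → Alder → Upland: 6+19+15+17+5+10 = 72
Upland → North → Alder → Pine → Easton → Cedar → Upland: 6+16+3+8+17+4 = 54
Upland → North → Alder → Pine → Cedar → Easton → Upland: 6+16+3+15+17+15 = 72
Upland → North → Alder → Easton → Pine → Cedar → Upland: 6+16+5+8+15+4 = 54
Upland → North → Alder → Easton → Cedar → Pine → Upland: 6+16+5+17+15+13 = 72
Upland → North → Alder → Cedar → Pine → Easton → Upland: 6+16+12+15+8+15 = 72
Upland → North → Alder → Cedar → Easton → Pine → Upland: 6+16+12+17+8+13 = 72
Upland → North → Easton → Pine → Alder → Cedar → Upland: 6+18+8+3+12+4 = 51
Upland → North → Easton → Pine → Cedar → Alder → Upland: 6+18+8+15+12+10 = 69
… (46 more)
The minimum is 51.
One optimal route: Upland → North → Easton → Pine → Alder → Cedar → Upland (or its reverse).

Minimum total distance: 51 miles.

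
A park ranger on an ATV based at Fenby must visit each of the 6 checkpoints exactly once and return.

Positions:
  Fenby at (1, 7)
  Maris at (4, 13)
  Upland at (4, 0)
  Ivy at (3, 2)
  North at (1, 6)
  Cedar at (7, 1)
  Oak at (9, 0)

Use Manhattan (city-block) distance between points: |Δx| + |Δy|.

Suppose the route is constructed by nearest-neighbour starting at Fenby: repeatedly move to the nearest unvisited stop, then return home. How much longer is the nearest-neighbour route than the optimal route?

The nearest-neighbour route is 2 longer than optimal.

Fenby: North=1, Ivy=7, Maris=9, Upland=10, Cedar=12, Oak=15 ⇒ North
North: Ivy=6, Upland=9, Maris=10, Cedar=11, Oak=14 ⇒ Ivy
Ivy: Upland=3, Cedar=5, Oak=8, Maris=12 ⇒ Upland
Upland: Cedar=4, Oak=5, Maris=13 ⇒ Cedar
Cedar: Oak=3, Maris=15 ⇒ Oak
Oak: Maris=18 ⇒ Maris
NN route Fenby → North → Ivy → Upland → Cedar → Oak → Maris → Fenby costs 44.
Optimal: Fenby → Maris → Upland → Oak → Cedar → Ivy → North → Fenby costs 42 (by enumerating all 360 distinct tours).
Excess = 44 − 42 = 2.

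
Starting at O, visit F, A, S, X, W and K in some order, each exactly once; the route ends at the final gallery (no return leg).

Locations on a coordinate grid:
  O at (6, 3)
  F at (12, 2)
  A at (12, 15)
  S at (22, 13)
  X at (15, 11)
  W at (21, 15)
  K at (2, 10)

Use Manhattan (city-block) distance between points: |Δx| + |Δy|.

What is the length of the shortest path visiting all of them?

55 — the minimum one-way total.

There are 6! = 720 possible orderings.
O - F - A - S - X - W - K: 7+13+12+9+10+24 = 75
O - F - A - S - X - K - W: 7+13+12+9+14+24 = 79
O - F - A - S - W - X - K: 7+13+12+3+10+14 = 59
O - F - A - S - W - K - X: 7+13+12+3+24+14 = 73
O - F - A - S - K - X - W: 7+13+12+23+14+10 = 79
O - F - A - S - K - W - X: 7+13+12+23+24+10 = 89
O - F - A - X - S - W - K: 7+13+7+9+3+24 = 63
O - F - A - X - S - K - W: 7+13+7+9+23+24 = 83
… (712 more)
O - F - A - W - S - X - K: 7+13+9+3+9+14 = 55  ← best
The minimum is 55.
One shortest path: O → F → A → W → S → X → K.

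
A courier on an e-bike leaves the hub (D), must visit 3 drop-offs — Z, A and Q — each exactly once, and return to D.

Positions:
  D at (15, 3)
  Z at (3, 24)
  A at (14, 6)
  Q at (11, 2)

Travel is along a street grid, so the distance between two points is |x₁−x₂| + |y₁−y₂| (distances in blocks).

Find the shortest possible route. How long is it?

Minimum total distance: 68 blocks.

There are 3 distinct closed tours to check (reversals are equivalent).
D - Z - A - Q - D: 33+29+7+5 = 74
D - Z - Q - A - D: 33+30+7+4 = 74
D - A - Z - Q - D: 4+29+30+5 = 68
The minimum is 68.
One optimal route: D → A → Z → Q → D (or its reverse).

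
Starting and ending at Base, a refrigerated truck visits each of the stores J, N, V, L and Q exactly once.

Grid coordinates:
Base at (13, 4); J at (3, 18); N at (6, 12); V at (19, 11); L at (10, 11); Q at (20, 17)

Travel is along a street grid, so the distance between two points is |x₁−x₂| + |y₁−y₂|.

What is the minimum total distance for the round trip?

With 5 stops there are 5!/2 = 60 distinct round trips (a route and its reverse cost the same).
Base - J - N - V - L - Q - Base: 24+9+14+9+16+20 = 92
Base - J - N - V - Q - L - Base: 24+9+14+7+16+10 = 80
Base - J - N - L - V - Q - Base: 24+9+5+9+7+20 = 74
Base - J - N - L - Q - V - Base: 24+9+5+16+7+13 = 74
Base - J - N - Q - V - L - Base: 24+9+19+7+9+10 = 78
Base - J - N - Q - L - V - Base: 24+9+19+16+9+13 = 90
Base - J - V - N - L - Q - Base: 24+23+14+5+16+20 = 102
Base - J - V - N - Q - L - Base: 24+23+14+19+16+10 = 106
Base - J - V - L - N - Q - Base: 24+23+9+5+19+20 = 100
Base - J - V - L - Q - N - Base: 24+23+9+16+19+15 = 106
Base - J - V - Q - N - L - Base: 24+23+7+19+5+10 = 88
Base - J - V - Q - L - N - Base: 24+23+7+16+5+15 = 90
Base - J - L - N - V - Q - Base: 24+14+5+14+7+20 = 84
Base - J - L - N - Q - V - Base: 24+14+5+19+7+13 = 82
… (46 more)
Base - V - Q - J - N - L - Base: 13+7+18+9+5+10 = 62  ← best
The minimum is 62.
One optimal route: Base → V → Q → J → N → L → Base (or its reverse).

Shortest round trip = 62.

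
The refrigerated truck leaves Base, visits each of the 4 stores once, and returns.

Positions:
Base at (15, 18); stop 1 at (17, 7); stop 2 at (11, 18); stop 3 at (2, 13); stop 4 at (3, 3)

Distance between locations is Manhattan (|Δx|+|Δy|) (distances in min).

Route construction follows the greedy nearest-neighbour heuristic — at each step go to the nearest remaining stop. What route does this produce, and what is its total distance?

From Base: distances to unvisited — stop 2=4, stop 1=13, stop 3=18, stop 4=27. Nearest is stop 2 (4).
From stop 2: distances to unvisited — stop 3=14, stop 1=17, stop 4=23. Nearest is stop 3 (14).
From stop 3: distances to unvisited — stop 4=11, stop 1=21. Nearest is stop 4 (11).
From stop 4: distances to unvisited — stop 1=18. Nearest is stop 1 (18).
Return stop 1→Base: 13.
Total = 4 + 14 + 11 + 18 + 13 = 60.

Total distance 60 min via the nearest-neighbour route Base → stop 2 → stop 3 → stop 4 → stop 1 → Base.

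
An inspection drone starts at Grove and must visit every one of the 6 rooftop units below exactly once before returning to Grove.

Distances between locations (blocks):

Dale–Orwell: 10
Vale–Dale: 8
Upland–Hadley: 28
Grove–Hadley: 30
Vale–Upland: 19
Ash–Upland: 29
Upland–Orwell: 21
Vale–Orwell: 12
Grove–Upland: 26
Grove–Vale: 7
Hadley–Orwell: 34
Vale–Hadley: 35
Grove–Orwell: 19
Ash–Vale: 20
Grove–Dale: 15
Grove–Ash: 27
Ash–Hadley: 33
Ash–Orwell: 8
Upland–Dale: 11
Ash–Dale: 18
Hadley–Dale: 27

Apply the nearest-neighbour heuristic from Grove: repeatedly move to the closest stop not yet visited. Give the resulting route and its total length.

Total distance 120 blocks via the nearest-neighbour route Grove → Vale → Dale → Orwell → Ash → Upland → Hadley → Grove.

From Grove: distances to unvisited — Vale=7, Dale=15, Orwell=19, Upland=26, Ash=27, Hadley=30. Nearest is Vale (7).
From Vale: distances to unvisited — Dale=8, Orwell=12, Upland=19, Ash=20, Hadley=35. Nearest is Dale (8).
From Dale: distances to unvisited — Orwell=10, Upland=11, Ash=18, Hadley=27. Nearest is Orwell (10).
From Orwell: distances to unvisited — Ash=8, Upland=21, Hadley=34. Nearest is Ash (8).
From Ash: distances to unvisited — Upland=29, Hadley=33. Nearest is Upland (29).
From Upland: distances to unvisited — Hadley=28. Nearest is Hadley (28).
Return Hadley→Grove: 30.
Total = 7 + 8 + 10 + 8 + 29 + 28 + 30 = 120.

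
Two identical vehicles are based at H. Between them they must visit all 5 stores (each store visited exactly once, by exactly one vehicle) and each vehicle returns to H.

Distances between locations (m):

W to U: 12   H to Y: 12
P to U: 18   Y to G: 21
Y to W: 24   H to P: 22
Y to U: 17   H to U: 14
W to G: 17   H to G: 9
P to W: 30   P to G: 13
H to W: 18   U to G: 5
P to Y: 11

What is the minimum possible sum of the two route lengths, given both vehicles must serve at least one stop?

Minimum combined distance: 89 m.

Check every non-empty split of the stops between the two vehicles; for each half take its own optimal tour:
  {P} + {Y, W, U, G}: 44 + 62 = 106
  {Y} + {P, W, U, G}: 24 + 70 = 94
  {P, Y} + {W, U, G}: 45 + 44 = 89
  {W} + {P, Y, U, G}: 36 + 55 = 91
  {P, W} + {Y, U, G}: 70 + 43 = 113
  {Y, W} + {P, U, G}: 54 + 54 = 108
  … (15 splits in total)
Best: vehicle 1 H → P → Y → H = 45; vehicle 2 H → W → U → G → H = 44; combined 89.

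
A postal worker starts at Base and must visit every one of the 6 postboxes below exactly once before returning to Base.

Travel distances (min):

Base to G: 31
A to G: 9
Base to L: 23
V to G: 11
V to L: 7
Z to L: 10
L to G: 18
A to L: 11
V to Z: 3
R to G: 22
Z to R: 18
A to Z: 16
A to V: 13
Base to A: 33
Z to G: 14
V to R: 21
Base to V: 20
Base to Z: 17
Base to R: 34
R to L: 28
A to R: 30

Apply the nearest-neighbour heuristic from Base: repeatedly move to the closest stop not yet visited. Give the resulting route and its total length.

From Base: distances to unvisited — Z=17, V=20, L=23, G=31, A=33, R=34. Nearest is Z (17).
From Z: distances to unvisited — V=3, L=10, G=14, A=16, R=18. Nearest is V (3).
From V: distances to unvisited — L=7, G=11, A=13, R=21. Nearest is L (7).
From L: distances to unvisited — A=11, G=18, R=28. Nearest is A (11).
From A: distances to unvisited — G=9, R=30. Nearest is G (9).
From G: distances to unvisited — R=22. Nearest is R (22).
Return R→Base: 34.
Total = 17 + 3 + 7 + 11 + 9 + 22 + 34 = 103.

103 min along Base → Z → V → L → A → G → R → Base.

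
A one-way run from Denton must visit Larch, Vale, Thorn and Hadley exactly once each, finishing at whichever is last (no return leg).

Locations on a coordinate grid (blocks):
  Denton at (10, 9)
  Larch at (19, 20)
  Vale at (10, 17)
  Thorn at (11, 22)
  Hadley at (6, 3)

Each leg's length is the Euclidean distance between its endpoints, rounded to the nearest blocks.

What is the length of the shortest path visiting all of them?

There are 4! = 24 possible orderings.
Denton - Larch - Vale - Thorn - Hadley: 14+9+5+20 = 48
Denton - Larch - Vale - Hadley - Thorn: 14+9+15+20 = 58
Denton - Larch - Thorn - Vale - Hadley: 14+8+5+15 = 42
Denton - Larch - Thorn - Hadley - Vale: 14+8+20+15 = 57
Denton - Larch - Hadley - Vale - Thorn: 14+21+15+5 = 55
Denton - Larch - Hadley - Thorn - Vale: 14+21+20+5 = 60
Denton - Vale - Larch - Thorn - Hadley: 8+9+8+20 = 45
Denton - Vale - Larch - Hadley - Thorn: 8+9+21+20 = 58
Denton - Vale - Thorn - Larch - Hadley: 8+5+8+21 = 42
Denton - Vale - Thorn - Hadley - Larch: 8+5+20+21 = 54
Denton - Vale - Hadley - Larch - Thorn: 8+15+21+8 = 52
Denton - Vale - Hadley - Thorn - Larch: 8+15+20+8 = 51
Denton - Thorn - Larch - Vale - Hadley: 13+8+9+15 = 45
Denton - Thorn - Larch - Hadley - Vale: 13+8+21+15 = 57
… (10 more)
Denton - Hadley - Vale - Thorn - Larch: 7+15+5+8 = 35  ← best
The minimum is 35.
One shortest path: Denton → Hadley → Vale → Thorn → Larch.

35 blocks — the minimum one-way total.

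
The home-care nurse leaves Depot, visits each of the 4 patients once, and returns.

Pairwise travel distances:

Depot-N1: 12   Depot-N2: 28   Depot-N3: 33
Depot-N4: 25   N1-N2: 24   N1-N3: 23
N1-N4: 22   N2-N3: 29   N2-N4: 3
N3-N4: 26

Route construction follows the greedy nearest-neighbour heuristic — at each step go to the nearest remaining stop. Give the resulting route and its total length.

Depot → [N1:12 / N4:25 / N2:28 / N3:33] → N1 (12)
N1 → [N4:22 / N3:23 / N2:24] → N4 (22)
N4 → [N2:3 / N3:26] → N2 (3)
N2 → [N3:29] → N3 (29)
Return N3→Depot: 33.
Total = 12 + 22 + 3 + 29 + 33 = 99.

Total distance 99 via the nearest-neighbour route Depot → N1 → N4 → N2 → N3 → Depot.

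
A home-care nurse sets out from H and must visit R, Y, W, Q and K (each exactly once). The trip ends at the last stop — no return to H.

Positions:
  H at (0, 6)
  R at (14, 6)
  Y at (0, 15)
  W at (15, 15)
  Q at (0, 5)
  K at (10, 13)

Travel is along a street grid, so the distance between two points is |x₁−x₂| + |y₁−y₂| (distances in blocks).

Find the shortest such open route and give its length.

There are 5! = 120 possible orderings.
H → R → Y → W → Q → K: 14+23+15+25+18 = 95
H → R → Y → W → K → Q: 14+23+15+7+18 = 77
H → R → Y → Q → W → K: 14+23+10+25+7 = 79
H → R → Y → Q → K → W: 14+23+10+18+7 = 72
H → R → Y → K → W → Q: 14+23+12+7+25 = 81
H → R → Y → K → Q → W: 14+23+12+18+25 = 92
H → R → W → Y → Q → K: 14+10+15+10+18 = 67
H → R → W → Y → K → Q: 14+10+15+12+18 = 69
H → R → W → Q → Y → K: 14+10+25+10+12 = 71
H → R → W → Q → K → Y: 14+10+25+18+12 = 79
H → R → W → K → Y → Q: 14+10+7+12+10 = 53
H → R → W → K → Q → Y: 14+10+7+18+10 = 59
H → R → Q → Y → W → K: 14+15+10+15+7 = 61
H → R → Q → Y → K → W: 14+15+10+12+7 = 58
… (106 more)
H → Q → Y → K → W → R: 1+10+12+7+10 = 40  ← best
The minimum is 40.
One shortest path: H → Q → Y → K → W → R.

40 blocks — the minimum one-way total.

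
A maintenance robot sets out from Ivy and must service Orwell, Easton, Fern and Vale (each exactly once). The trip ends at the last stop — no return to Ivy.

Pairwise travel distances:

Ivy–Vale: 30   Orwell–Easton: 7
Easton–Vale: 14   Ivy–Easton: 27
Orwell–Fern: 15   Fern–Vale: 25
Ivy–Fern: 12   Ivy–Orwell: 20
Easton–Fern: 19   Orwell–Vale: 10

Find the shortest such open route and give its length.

Minimum one-way distance = 48.

There are 4! = 24 possible orderings.
Ivy→Orwell→Easton→Fern→Vale: 20+7+19+25 = 71
Ivy→Orwell→Easton→Vale→Fern: 20+7+14+25 = 66
Ivy→Orwell→Fern→Easton→Vale: 20+15+19+14 = 68
Ivy→Orwell→Fern→Vale→Easton: 20+15+25+14 = 74
Ivy→Orwell→Vale→Easton→Fern: 20+10+14+19 = 63
Ivy→Orwell→Vale→Fern→Easton: 20+10+25+19 = 74
Ivy→Easton→Orwell→Fern→Vale: 27+7+15+25 = 74
Ivy→Easton→Orwell→Vale→Fern: 27+7+10+25 = 69
Ivy→Easton→Fern→Orwell→Vale: 27+19+15+10 = 71
Ivy→Easton→Fern→Vale→Orwell: 27+19+25+10 = 81
Ivy→Easton→Vale→Orwell→Fern: 27+14+10+15 = 66
Ivy→Easton→Vale→Fern→Orwell: 27+14+25+15 = 81
Ivy→Fern→Orwell→Easton→Vale: 12+15+7+14 = 48
Ivy→Fern→Orwell→Vale→Easton: 12+15+10+14 = 51
… (10 more)
The minimum is 48.
One shortest path: Ivy → Fern → Orwell → Easton → Vale.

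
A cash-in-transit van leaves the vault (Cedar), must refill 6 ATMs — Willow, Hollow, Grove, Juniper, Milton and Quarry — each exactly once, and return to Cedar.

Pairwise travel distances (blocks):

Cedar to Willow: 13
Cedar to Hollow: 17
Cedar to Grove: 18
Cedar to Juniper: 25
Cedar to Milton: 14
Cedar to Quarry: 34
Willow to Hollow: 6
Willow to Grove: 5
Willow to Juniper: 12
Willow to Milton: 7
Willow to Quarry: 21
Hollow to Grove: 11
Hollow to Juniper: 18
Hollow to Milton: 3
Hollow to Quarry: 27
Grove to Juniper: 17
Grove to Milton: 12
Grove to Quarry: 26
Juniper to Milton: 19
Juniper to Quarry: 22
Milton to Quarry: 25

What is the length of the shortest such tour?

With 6 stops there are 6!/2 = 360 distinct round trips (a route and its reverse cost the same).
Cedar-Willow-Hollow-Grove-Juniper-Milton-Quarry-Cedar: 13+6+11+17+19+25+34 = 125
Cedar-Willow-Hollow-Grove-Juniper-Quarry-Milton-Cedar: 13+6+11+17+22+25+14 = 108
Cedar-Willow-Hollow-Grove-Milton-Juniper-Quarry-Cedar: 13+6+11+12+19+22+34 = 117
Cedar-Willow-Hollow-Grove-Milton-Quarry-Juniper-Cedar: 13+6+11+12+25+22+25 = 114
Cedar-Willow-Hollow-Grove-Quarry-Juniper-Milton-Cedar: 13+6+11+26+22+19+14 = 111
Cedar-Willow-Hollow-Grove-Quarry-Milton-Juniper-Cedar: 13+6+11+26+25+19+25 = 125
Cedar-Willow-Hollow-Juniper-Grove-Milton-Quarry-Cedar: 13+6+18+17+12+25+34 = 125
Cedar-Willow-Hollow-Juniper-Grove-Quarry-Milton-Cedar: 13+6+18+17+26+25+14 = 119
… (352 more)
Cedar-Willow-Grove-Juniper-Quarry-Hollow-Milton-Cedar: 13+5+17+22+27+3+14 = 101  ← best
The minimum is 101.
One optimal route: Cedar → Willow → Grove → Juniper → Quarry → Hollow → Milton → Cedar (or its reverse).

Shortest round trip = 101 blocks.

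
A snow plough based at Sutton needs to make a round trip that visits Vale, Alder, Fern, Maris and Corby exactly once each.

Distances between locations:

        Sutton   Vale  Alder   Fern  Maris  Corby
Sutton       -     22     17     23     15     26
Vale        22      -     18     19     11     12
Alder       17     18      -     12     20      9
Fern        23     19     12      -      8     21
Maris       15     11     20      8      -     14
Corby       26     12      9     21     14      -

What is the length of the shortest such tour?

There are 60 distinct closed tours to check (reversals are equivalent).
Sutton → Vale → Alder → Fern → Maris → Corby → Sutton: 22+18+12+8+14+26 = 100
Sutton → Vale → Alder → Fern → Corby → Maris → Sutton: 22+18+12+21+14+15 = 102
Sutton → Vale → Alder → Maris → Fern → Corby → Sutton: 22+18+20+8+21+26 = 115
Sutton → Vale → Alder → Maris → Corby → Fern → Sutton: 22+18+20+14+21+23 = 118
Sutton → Vale → Alder → Corby → Fern → Maris → Sutton: 22+18+9+21+8+15 = 93
Sutton → Vale → Alder → Corby → Maris → Fern → Sutton: 22+18+9+14+8+23 = 94
Sutton → Vale → Fern → Alder → Maris → Corby → Sutton: 22+19+12+20+14+26 = 113
Sutton → Vale → Fern → Alder → Corby → Maris → Sutton: 22+19+12+9+14+15 = 91
Sutton → Vale → Fern → Maris → Alder → Corby → Sutton: 22+19+8+20+9+26 = 104
Sutton → Vale → Fern → Maris → Corby → Alder → Sutton: 22+19+8+14+9+17 = 89
Sutton → Vale → Fern → Corby → Alder → Maris → Sutton: 22+19+21+9+20+15 = 106
Sutton → Vale → Fern → Corby → Maris → Alder → Sutton: 22+19+21+14+20+17 = 113
Sutton → Vale → Maris → Alder → Fern → Corby → Sutton: 22+11+20+12+21+26 = 112
Sutton → Vale → Maris → Alder → Corby → Fern → Sutton: 22+11+20+9+21+23 = 106
… (46 more)
Sutton → Vale → Corby → Alder → Fern → Maris → Sutton: 22+12+9+12+8+15 = 78  ← best
The minimum is 78.
One optimal route: Sutton → Vale → Corby → Alder → Fern → Maris → Sutton (or its reverse).

Shortest round trip = 78.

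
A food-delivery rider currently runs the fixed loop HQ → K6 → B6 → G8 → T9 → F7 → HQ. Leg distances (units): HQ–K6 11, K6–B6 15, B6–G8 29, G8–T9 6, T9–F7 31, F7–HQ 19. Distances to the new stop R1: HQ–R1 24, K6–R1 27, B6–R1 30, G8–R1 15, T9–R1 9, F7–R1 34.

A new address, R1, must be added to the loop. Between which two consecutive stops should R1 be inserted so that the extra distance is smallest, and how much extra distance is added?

Insertion cost between consecutive stops i–j is d(i,R1) + d(R1,j) − d(i,j):
  between HQ and K6: 24 + 27 − 11 = 40
  between K6 and B6: 27 + 30 − 15 = 42
  between B6 and G8: 30 + 15 − 29 = 16
  between G8 and T9: 15 + 9 − 6 = 18
  between T9 and F7: 9 + 34 − 31 = 12
  between F7 and HQ: 34 + 24 − 19 = 39
Cheapest insertion is between T9 and F7, adding 12.
New total = 111 + 12 = 123.

Minimum extra distance: 12, inserting R1 between T9 and F7.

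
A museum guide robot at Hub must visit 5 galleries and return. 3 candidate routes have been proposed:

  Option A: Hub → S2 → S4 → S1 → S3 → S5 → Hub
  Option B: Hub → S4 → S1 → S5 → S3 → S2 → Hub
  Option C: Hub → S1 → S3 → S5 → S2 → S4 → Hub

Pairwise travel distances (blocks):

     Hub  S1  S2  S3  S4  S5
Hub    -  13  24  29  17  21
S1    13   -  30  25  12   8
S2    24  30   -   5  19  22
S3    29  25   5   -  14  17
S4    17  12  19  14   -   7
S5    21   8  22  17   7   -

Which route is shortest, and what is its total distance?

83 blocks — Option B is the shortest.

Option A: 24 + 19 + 12 + 25 + 17 + 21 = 118
Option B: 17 + 12 + 8 + 17 + 5 + 24 = 83
Option C: 13 + 25 + 17 + 22 + 19 + 17 = 113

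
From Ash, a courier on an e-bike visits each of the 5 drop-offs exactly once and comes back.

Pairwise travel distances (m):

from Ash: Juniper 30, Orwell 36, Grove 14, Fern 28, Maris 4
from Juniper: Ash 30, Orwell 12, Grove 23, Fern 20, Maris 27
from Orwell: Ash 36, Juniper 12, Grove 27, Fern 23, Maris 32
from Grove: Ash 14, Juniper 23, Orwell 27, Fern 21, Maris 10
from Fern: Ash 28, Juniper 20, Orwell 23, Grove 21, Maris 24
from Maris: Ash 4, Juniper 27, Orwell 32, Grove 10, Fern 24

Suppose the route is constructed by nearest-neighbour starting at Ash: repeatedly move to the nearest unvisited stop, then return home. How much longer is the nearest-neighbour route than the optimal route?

Ash: Maris=4, Grove=14, Fern=28, Juniper=30, Orwell=36 ⇒ Maris
Maris: Grove=10, Fern=24, Juniper=27, Orwell=32 ⇒ Grove
Grove: Fern=21, Juniper=23, Orwell=27 ⇒ Fern
Fern: Juniper=20, Orwell=23 ⇒ Juniper
Juniper: Orwell=12 ⇒ Orwell
NN route Ash → Maris → Grove → Fern → Juniper → Orwell → Ash costs 103.
Optimal: Ash → Juniper → Orwell → Fern → Grove → Maris → Ash costs 100 (by enumerating all 60 distinct tours).
Excess = 103 − 100 = 3.

3 m longer than the optimal tour.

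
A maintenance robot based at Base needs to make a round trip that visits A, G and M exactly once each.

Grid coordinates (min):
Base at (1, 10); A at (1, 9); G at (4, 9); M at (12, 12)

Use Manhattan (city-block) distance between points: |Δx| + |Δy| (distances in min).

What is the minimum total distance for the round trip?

Minimum total distance: 28 min.

Base→A→G→M→Base: 1+3+11+13 = 28
Base→A→M→G→Base: 1+14+11+4 = 30
Base→G→A→M→Base: 4+3+14+13 = 34
The minimum is 28.
One optimal route: Base → A → G → M → Base (or its reverse).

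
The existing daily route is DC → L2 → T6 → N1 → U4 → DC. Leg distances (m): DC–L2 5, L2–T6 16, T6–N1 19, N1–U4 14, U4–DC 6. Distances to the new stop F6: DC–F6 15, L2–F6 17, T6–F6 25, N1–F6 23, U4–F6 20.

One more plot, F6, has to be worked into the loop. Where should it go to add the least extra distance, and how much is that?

+26 m — insert F6 between L2 and T6.

Insertion cost between consecutive stops i–j is d(i,F6) + d(F6,j) − d(i,j):
  between DC and L2: 15 + 17 − 5 = 27
  between L2 and T6: 17 + 25 − 16 = 26
  between T6 and N1: 25 + 23 − 19 = 29
  between N1 and U4: 23 + 20 − 14 = 29
  between U4 and DC: 20 + 15 − 6 = 29
Cheapest insertion is between L2 and T6, adding 26.
New total = 60 + 26 = 86.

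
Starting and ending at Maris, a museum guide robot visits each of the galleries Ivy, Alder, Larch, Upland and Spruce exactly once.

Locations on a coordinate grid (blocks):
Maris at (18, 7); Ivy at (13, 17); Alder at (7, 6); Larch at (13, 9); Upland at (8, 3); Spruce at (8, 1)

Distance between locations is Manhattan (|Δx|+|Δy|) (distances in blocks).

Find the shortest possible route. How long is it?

54 blocks — the shortest possible round trip.

Maris → Ivy → Alder → Larch → Upland → Spruce → Maris: 15+17+9+11+2+16 = 70
Maris → Ivy → Alder → Larch → Spruce → Upland → Maris: 15+17+9+13+2+14 = 70
Maris → Ivy → Alder → Upland → Larch → Spruce → Maris: 15+17+4+11+13+16 = 76
Maris → Ivy → Alder → Upland → Spruce → Larch → Maris: 15+17+4+2+13+7 = 58
Maris → Ivy → Alder → Spruce → Larch → Upland → Maris: 15+17+6+13+11+14 = 76
Maris → Ivy → Alder → Spruce → Upland → Larch → Maris: 15+17+6+2+11+7 = 58
Maris → Ivy → Larch → Alder → Upland → Spruce → Maris: 15+8+9+4+2+16 = 54
Maris → Ivy → Larch → Alder → Spruce → Upland → Maris: 15+8+9+6+2+14 = 54
Maris → Ivy → Larch → Upland → Alder → Spruce → Maris: 15+8+11+4+6+16 = 60
Maris → Ivy → Larch → Upland → Spruce → Alder → Maris: 15+8+11+2+6+12 = 54
Maris → Ivy → Larch → Spruce → Alder → Upland → Maris: 15+8+13+6+4+14 = 60
Maris → Ivy → Larch → Spruce → Upland → Alder → Maris: 15+8+13+2+4+12 = 54
Maris → Ivy → Upland → Alder → Larch → Spruce → Maris: 15+19+4+9+13+16 = 76
Maris → Ivy → Upland → Alder → Spruce → Larch → Maris: 15+19+4+6+13+7 = 64
… (46 more)
The minimum is 54.
One optimal route: Maris → Ivy → Larch → Alder → Upland → Spruce → Maris (or its reverse).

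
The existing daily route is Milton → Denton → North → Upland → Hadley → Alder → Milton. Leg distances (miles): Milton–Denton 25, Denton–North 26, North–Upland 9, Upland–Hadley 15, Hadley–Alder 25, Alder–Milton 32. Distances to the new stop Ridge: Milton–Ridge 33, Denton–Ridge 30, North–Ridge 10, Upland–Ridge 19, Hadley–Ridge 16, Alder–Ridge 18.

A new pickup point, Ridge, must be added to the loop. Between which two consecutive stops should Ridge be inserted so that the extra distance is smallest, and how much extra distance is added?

Adding 9 miles by placing Ridge on the Hadley–Alder leg.

Insertion cost between consecutive stops i–j is d(i,Ridge) + d(Ridge,j) − d(i,j):
  between Milton and Denton: 33 + 30 − 25 = 38
  between Denton and North: 30 + 10 − 26 = 14
  between North and Upland: 10 + 19 − 9 = 20
  between Upland and Hadley: 19 + 16 − 15 = 20
  between Hadley and Alder: 16 + 18 − 25 = 9
  between Alder and Milton: 18 + 33 − 32 = 19
Cheapest insertion is between Hadley and Alder, adding 9.
New total = 132 + 9 = 141.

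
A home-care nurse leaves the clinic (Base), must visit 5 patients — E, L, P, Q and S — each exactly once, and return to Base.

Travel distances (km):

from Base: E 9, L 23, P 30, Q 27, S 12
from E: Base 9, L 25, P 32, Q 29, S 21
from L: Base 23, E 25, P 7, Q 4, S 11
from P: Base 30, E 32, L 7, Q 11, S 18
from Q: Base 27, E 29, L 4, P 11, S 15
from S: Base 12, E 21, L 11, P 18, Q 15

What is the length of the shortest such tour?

79 km — the shortest possible round trip.

With 5 stops there are 5!/2 = 60 distinct round trips (a route and its reverse cost the same).
Base → E → L → P → Q → S → Base: 9+25+7+11+15+12 = 79
Base → E → L → P → S → Q → Base: 9+25+7+18+15+27 = 101
Base → E → L → Q → P → S → Base: 9+25+4+11+18+12 = 79
Base → E → L → Q → S → P → Base: 9+25+4+15+18+30 = 101
Base → E → L → S → P → Q → Base: 9+25+11+18+11+27 = 101
Base → E → L → S → Q → P → Base: 9+25+11+15+11+30 = 101
Base → E → P → L → Q → S → Base: 9+32+7+4+15+12 = 79
Base → E → P → L → S → Q → Base: 9+32+7+11+15+27 = 101
Base → E → P → Q → L → S → Base: 9+32+11+4+11+12 = 79
Base → E → P → Q → S → L → Base: 9+32+11+15+11+23 = 101
Base → E → P → S → L → Q → Base: 9+32+18+11+4+27 = 101
Base → E → P → S → Q → L → Base: 9+32+18+15+4+23 = 101
Base → E → Q → L → P → S → Base: 9+29+4+7+18+12 = 79
Base → E → Q → L → S → P → Base: 9+29+4+11+18+30 = 101
… (46 more)
The minimum is 79.
One optimal route: Base → E → L → P → Q → S → Base (or its reverse).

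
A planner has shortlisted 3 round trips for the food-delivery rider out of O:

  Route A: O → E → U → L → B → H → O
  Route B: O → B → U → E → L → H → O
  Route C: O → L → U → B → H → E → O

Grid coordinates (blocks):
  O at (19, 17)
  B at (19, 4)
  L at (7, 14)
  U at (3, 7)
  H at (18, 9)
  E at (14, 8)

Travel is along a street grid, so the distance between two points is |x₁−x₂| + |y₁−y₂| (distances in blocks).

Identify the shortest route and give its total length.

Route A: 14 + 12 + 11 + 22 + 6 + 9 = 74
Route B: 13 + 19 + 12 + 13 + 16 + 9 = 82
Route C: 15 + 11 + 19 + 6 + 5 + 14 = 70

70 blocks — Route C is the shortest.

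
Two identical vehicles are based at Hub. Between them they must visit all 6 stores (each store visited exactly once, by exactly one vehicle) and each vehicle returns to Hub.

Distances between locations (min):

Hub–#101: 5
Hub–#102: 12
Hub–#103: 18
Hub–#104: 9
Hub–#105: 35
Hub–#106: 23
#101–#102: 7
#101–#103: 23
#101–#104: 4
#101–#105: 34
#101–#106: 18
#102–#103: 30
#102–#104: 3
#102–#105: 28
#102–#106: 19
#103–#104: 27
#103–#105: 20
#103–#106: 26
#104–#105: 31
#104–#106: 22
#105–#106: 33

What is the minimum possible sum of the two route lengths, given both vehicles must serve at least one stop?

112 min — the smallest possible combined total.

Check every non-empty split of the stops between the two vehicles; for each half take its own optimal tour:
  {#101} + {#102, #103, #104, #105, #106}: 10 + 102 = 112
  {#102} + {#101, #103, #104, #105, #106}: 24 + 102 = 126
  {#101, #102} + {#103, #104, #105, #106}: 24 + 102 = 126
  {#103} + {#101, #102, #104, #105, #106}: 36 + 96 = 132
  {#101, #103} + {#102, #104, #105, #106}: 46 + 96 = 142
  {#102, #103} + {#101, #104, #105, #106}: 60 + 96 = 156
  … (31 splits in total)
Best: vehicle 1 Hub → #101 → Hub = 10; vehicle 2 Hub → #103 → #105 → #106 → #102 → #104 → Hub = 102; combined 112.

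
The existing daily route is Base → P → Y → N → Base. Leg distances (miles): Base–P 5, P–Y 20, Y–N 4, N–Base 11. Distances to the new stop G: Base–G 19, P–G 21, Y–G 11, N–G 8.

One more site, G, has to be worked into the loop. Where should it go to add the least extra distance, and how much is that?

+12 miles — insert G between P and Y.

Insertion cost between consecutive stops i–j is d(i,G) + d(G,j) − d(i,j):
  between Base and P: 19 + 21 − 5 = 35
  between P and Y: 21 + 11 − 20 = 12
  between Y and N: 11 + 8 − 4 = 15
  between N and Base: 8 + 19 − 11 = 16
Cheapest insertion is between P and Y, adding 12.
New total = 40 + 12 = 52.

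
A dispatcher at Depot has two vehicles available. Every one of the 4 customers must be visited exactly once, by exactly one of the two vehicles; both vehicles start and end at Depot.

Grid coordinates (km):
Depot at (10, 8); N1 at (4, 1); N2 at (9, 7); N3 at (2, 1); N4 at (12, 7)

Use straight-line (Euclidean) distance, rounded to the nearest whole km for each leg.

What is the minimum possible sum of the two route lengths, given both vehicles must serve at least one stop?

There are 2^3 − 1 = 7 ways to divide the 4 stops into two non-empty groups. For each, the best each vehicle can do is its own shortest tour through its group:
  {N1} + {N2, N3, N4}: 18 + 24 = 42
  {N2} + {N1, N3, N4}: 2 + 25 = 27
  {N1, N2} + {N3, N4}: 18 + 25 = 43
  {N3} + {N1, N2, N4}: 22 + 21 = 43
  {N1, N3} + {N2, N4}: 22 + 6 = 28
  {N2, N3} + {N1, N4}: 21 + 21 = 42
  … (7 splits in total)
  {N1, N2, N3} + {N4}: 21 + 4 = 25  ← best
Best: vehicle 1 Depot → N1 → N3 → N2 → Depot = 21; vehicle 2 Depot → N4 → Depot = 4; combined 25.

Minimum combined distance: 25 km.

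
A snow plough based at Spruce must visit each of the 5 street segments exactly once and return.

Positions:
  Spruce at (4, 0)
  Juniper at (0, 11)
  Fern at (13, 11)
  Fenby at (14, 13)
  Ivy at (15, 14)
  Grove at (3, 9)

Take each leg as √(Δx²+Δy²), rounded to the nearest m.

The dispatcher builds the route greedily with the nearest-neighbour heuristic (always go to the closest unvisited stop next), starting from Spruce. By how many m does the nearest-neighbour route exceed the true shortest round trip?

Spruce: Grove=9, Juniper=12, Fern=14, Fenby=16, Ivy=18 ⇒ Grove
Grove: Juniper=4, Fern=10, Fenby=12, Ivy=13 ⇒ Juniper
Juniper: Fern=13, Fenby=14, Ivy=15 ⇒ Fern
Fern: Fenby=2, Ivy=4 ⇒ Fenby
Fenby: Ivy=1 ⇒ Ivy
NN route Spruce → Grove → Juniper → Fern → Fenby → Ivy → Spruce costs 47.
Optimal: Spruce → Fern → Fenby → Ivy → Juniper → Grove → Spruce costs 45 (by enumerating all 60 distinct tours).
Excess = 47 − 45 = 2.

Excess over optimum: 2 m.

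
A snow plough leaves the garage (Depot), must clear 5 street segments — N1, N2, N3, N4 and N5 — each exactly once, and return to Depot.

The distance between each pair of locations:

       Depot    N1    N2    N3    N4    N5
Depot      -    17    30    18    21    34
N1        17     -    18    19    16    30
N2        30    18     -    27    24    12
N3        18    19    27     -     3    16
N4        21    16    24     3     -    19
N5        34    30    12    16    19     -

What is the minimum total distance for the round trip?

Minimum total distance: 87.

With 5 stops there are 5!/2 = 60 distinct round trips (a route and its reverse cost the same).
Depot - N1 - N2 - N3 - N4 - N5 - Depot: 17+18+27+3+19+34 = 118
Depot - N1 - N2 - N3 - N5 - N4 - Depot: 17+18+27+16+19+21 = 118
Depot - N1 - N2 - N4 - N3 - N5 - Depot: 17+18+24+3+16+34 = 112
Depot - N1 - N2 - N4 - N5 - N3 - Depot: 17+18+24+19+16+18 = 112
Depot - N1 - N2 - N5 - N3 - N4 - Depot: 17+18+12+16+3+21 = 87
Depot - N1 - N2 - N5 - N4 - N3 - Depot: 17+18+12+19+3+18 = 87
Depot - N1 - N3 - N2 - N4 - N5 - Depot: 17+19+27+24+19+34 = 140
Depot - N1 - N3 - N2 - N5 - N4 - Depot: 17+19+27+12+19+21 = 115
Depot - N1 - N3 - N4 - N2 - N5 - Depot: 17+19+3+24+12+34 = 109
Depot - N1 - N3 - N4 - N5 - N2 - Depot: 17+19+3+19+12+30 = 100
Depot - N1 - N3 - N5 - N2 - N4 - Depot: 17+19+16+12+24+21 = 109
Depot - N1 - N3 - N5 - N4 - N2 - Depot: 17+19+16+19+24+30 = 125
Depot - N1 - N4 - N2 - N3 - N5 - Depot: 17+16+24+27+16+34 = 134
Depot - N1 - N4 - N2 - N5 - N3 - Depot: 17+16+24+12+16+18 = 103
… (46 more)
The minimum is 87.
One optimal route: Depot → N1 → N2 → N5 → N3 → N4 → Depot (or its reverse).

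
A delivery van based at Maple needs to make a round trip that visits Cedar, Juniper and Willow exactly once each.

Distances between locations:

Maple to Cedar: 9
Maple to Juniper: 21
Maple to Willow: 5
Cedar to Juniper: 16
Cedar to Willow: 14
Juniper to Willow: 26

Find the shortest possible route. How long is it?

There are 3 distinct closed tours to check (reversals are equivalent).
Maple-Cedar-Juniper-Willow-Maple: 9+16+26+5 = 56
Maple-Cedar-Willow-Juniper-Maple: 9+14+26+21 = 70
Maple-Juniper-Cedar-Willow-Maple: 21+16+14+5 = 56
The minimum is 56.
One optimal route: Maple → Cedar → Juniper → Willow → Maple (or its reverse).

56 — the shortest possible round trip.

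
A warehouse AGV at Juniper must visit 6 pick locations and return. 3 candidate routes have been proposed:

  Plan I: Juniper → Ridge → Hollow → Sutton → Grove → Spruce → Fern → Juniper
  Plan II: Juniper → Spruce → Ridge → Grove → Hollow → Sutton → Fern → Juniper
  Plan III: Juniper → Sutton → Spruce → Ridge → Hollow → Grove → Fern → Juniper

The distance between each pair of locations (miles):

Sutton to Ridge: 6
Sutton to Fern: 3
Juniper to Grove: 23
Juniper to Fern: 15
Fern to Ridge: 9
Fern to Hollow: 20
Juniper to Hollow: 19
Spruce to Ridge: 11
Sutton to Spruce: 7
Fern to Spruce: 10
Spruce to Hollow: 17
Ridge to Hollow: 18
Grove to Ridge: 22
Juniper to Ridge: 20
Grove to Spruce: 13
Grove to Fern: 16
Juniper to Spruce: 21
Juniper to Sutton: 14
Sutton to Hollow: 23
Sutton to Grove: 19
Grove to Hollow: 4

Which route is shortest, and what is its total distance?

Plan I: 20 + 18 + 23 + 19 + 13 + 10 + 15 = 118
Plan II: 21 + 11 + 22 + 4 + 23 + 3 + 15 = 99
Plan III: 14 + 7 + 11 + 18 + 4 + 16 + 15 = 85

85 miles — Plan III is the shortest.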